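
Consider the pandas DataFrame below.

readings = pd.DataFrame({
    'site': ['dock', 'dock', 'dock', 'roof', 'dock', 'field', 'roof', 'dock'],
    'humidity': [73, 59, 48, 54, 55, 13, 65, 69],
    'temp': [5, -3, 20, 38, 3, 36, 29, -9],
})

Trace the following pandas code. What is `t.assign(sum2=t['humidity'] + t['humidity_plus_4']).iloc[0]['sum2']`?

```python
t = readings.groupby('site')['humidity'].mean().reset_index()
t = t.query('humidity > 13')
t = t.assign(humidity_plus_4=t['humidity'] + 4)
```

group by site, mean of humidity:
site
dock     60.8
field    13.0
roof     59.5
Name: humidity, dtype: float64
reset_index():
    site  humidity
0   dock      60.8
1  field      13.0
2   roof      59.5
filter rows where humidity > 13:
   site  humidity
0  dock      60.8
2  roof      59.5
add column humidity_plus_4 = t['humidity'] + 4:
   site  humidity  humidity_plus_4
0  dock      60.8             64.8
2  roof      59.5             63.5
add column sum2 = t['humidity'] + t['humidity_plus_4']:
   site  humidity  humidity_plus_4   sum2
0  dock      60.8             64.8  125.6
2  roof      59.5             63.5  123.0
Hence 125.6.

125.6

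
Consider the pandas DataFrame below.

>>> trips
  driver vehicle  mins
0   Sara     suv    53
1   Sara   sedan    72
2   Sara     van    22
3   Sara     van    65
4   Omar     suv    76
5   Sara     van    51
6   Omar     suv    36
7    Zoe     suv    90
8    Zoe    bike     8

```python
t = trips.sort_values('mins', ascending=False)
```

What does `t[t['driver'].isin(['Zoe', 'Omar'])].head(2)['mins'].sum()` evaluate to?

sort by mins descending:
  driver vehicle  mins
7    Zoe     suv    90
4   Omar     suv    76
1   Sara   sedan    72
3   Sara     van    65
0   Sara     suv    53
5   Sara     van    51
6   Omar     suv    36
2   Sara     van    22
8    Zoe    bike     8
filter rows where driver in ['Zoe', 'Omar']:
  driver vehicle  mins
7    Zoe     suv    90
4   Omar     suv    76
6   Omar     suv    36
8    Zoe    bike     8
take first 2 rows:
  driver vehicle  mins
7    Zoe     suv    90
4   Omar     suv    76
Reading off the sum of column 'mins', we get 166.

166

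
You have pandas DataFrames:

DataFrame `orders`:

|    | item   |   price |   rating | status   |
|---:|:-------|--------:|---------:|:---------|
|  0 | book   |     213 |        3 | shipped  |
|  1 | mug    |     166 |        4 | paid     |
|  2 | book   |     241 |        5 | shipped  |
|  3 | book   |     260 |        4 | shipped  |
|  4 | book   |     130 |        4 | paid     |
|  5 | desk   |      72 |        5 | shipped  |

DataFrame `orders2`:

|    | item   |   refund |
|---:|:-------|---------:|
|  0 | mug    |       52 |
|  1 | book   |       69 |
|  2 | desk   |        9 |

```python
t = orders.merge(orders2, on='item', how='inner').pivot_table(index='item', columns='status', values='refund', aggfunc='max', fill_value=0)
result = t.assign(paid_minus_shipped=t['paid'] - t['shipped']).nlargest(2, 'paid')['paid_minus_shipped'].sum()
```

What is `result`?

merge on 'item' (how='inner') → 6 rows:
   item  price  rating   status  refund
0  book    213       3  shipped      69
1   mug    166       4     paid      52
2  book    241       5  shipped      69
3  book    260       4  shipped      69
4  book    130       4     paid      69
5  desk     72       5  shipped       9
pivot: rows=item, cols=status, max(refund):
status  paid  shipped
item                 
book      69       69
desk       0        9
mug       52        0
add column paid_minus_shipped = t['paid'] - t['shipped']:
status  paid  shipped  paid_minus_shipped
item                                     
book      69       69                   0
desk       0        9                  -9
mug       52        0                  52
take 2 rows with largest paid:
status  paid  shipped  paid_minus_shipped
item                                     
book      69       69                   0
mug       52        0                  52
Reading off the sum of column 'paid_minus_shipped', we get 52.

52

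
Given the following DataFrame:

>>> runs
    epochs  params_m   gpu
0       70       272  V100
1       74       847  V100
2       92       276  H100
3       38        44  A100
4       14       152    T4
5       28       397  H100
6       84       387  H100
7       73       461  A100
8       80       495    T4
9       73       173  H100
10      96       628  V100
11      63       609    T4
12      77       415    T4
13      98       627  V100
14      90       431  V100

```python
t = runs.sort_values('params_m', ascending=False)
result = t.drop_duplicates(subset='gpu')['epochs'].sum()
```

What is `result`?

238

sort by params_m descending:
    epochs  params_m   gpu
1       74       847  V100
10      96       628  V100
13      98       627  V100
11      63       609    T4
8       80       495    T4
7       73       461  A100
14      90       431  V100
12      77       415    T4
5       28       397  H100
6       84       387  H100
2       92       276  H100
0       70       272  V100
9       73       173  H100
4       14       152    T4
3       38        44  A100
drop duplicate gpu (keep=first):
    epochs  params_m   gpu
1       74       847  V100
11      63       609    T4
7       73       461  A100
5       28       397  H100
Hence 238.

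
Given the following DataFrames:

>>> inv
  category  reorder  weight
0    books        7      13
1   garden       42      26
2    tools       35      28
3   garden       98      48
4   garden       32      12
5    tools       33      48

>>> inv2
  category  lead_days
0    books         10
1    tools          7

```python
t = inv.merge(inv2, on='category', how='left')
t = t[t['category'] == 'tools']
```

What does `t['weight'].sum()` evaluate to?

merge on 'category' (how='left') → 6 rows:
  category  reorder  weight  lead_days
0    books        7      13       10.0
1   garden       42      26        NaN
2    tools       35      28        7.0
3   garden       98      48        NaN
4   garden       32      12        NaN
5    tools       33      48        7.0
filter rows where category == 'tools':
  category  reorder  weight  lead_days
2    tools       35      28        7.0
5    tools       33      48        7.0

76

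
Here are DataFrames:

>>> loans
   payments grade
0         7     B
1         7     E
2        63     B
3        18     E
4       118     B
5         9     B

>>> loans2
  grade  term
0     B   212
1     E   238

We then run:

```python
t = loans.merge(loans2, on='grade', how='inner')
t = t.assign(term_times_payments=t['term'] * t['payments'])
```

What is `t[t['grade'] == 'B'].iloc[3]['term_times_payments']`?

1908

merge on 'grade' (how='inner') → 6 rows:
   payments grade  term
0         7     B   212
1         7     E   238
2        63     B   212
3        18     E   238
4       118     B   212
5         9     B   212
add column term_times_payments = t['term'] * t['payments']:
   payments grade  term  term_times_payments
0         7     B   212                 1484
1         7     E   238                 1666
2        63     B   212                13356
3        18     E   238                 4284
4       118     B   212                25016
5         9     B   212                 1908
filter rows where grade == 'B':
   payments grade  term  term_times_payments
0         7     B   212                 1484
2        63     B   212                13356
4       118     B   212                25016
5         9     B   212                 1908
The value at position 3, column 'term_times_payments' is 1908.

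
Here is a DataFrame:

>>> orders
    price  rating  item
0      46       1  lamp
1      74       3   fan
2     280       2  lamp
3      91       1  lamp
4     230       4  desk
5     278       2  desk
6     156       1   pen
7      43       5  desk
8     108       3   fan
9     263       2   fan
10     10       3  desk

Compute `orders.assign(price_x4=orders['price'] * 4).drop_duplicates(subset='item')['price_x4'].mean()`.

506.0

add column price_x4 = orders['price'] * 4:
    price  rating  item  price_x4
0      46       1  lamp       184
1      74       3   fan       296
2     280       2  lamp      1120
3      91       1  lamp       364
4     230       4  desk       920
5     278       2  desk      1112
6     156       1   pen       624
7      43       5  desk       172
8     108       3   fan       432
9     263       2   fan      1052
10     10       3  desk        40
drop duplicate item (keep=first):
   price  rating  item  price_x4
0     46       1  lamp       184
1     74       3   fan       296
4    230       4  desk       920
6    156       1   pen       624
mean of column 'price_x4' → 506.0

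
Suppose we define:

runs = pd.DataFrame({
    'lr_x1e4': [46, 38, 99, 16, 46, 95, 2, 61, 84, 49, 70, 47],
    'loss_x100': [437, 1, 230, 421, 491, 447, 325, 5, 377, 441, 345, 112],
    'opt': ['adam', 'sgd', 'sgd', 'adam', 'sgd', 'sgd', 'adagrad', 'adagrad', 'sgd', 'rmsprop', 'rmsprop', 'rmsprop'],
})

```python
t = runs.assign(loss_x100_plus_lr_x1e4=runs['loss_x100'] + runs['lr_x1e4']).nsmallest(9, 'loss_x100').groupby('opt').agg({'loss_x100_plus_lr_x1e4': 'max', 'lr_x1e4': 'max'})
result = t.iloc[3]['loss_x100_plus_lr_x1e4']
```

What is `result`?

add column loss_x100_plus_lr_x1e4 = runs['loss_x100'] + runs['lr_x1e4']:
    lr_x1e4  loss_x100      opt  loss_x100_plus_lr_x1e4
0        46        437     adam                     483
1        38          1      sgd                      39
2        99        230      sgd                     329
3        16        421     adam                     437
4        46        491      sgd                     537
5        95        447      sgd                     542
6         2        325  adagrad                     327
7        61          5  adagrad                      66
8        84        377      sgd                     461
9        49        441  rmsprop                     490
10       70        345  rmsprop                     415
11       47        112  rmsprop                     159
take 9 rows with smallest loss_x100:
    lr_x1e4  loss_x100      opt  loss_x100_plus_lr_x1e4
1        38          1      sgd                      39
7        61          5  adagrad                      66
11       47        112  rmsprop                     159
2        99        230      sgd                     329
6         2        325  adagrad                     327
10       70        345  rmsprop                     415
8        84        377      sgd                     461
3        16        421     adam                     437
0        46        437     adam                     483
group by opt: max(loss_x100_plus_lr_x1e4), max(lr_x1e4):
         loss_x100_plus_lr_x1e4  lr_x1e4
opt                                     
adagrad                     327       61
adam                        483       46
rmsprop                     415       70
sgd                         461       99
Taking the value at position 3, column 'loss_x100_plus_lr_x1e4' gives 461.

461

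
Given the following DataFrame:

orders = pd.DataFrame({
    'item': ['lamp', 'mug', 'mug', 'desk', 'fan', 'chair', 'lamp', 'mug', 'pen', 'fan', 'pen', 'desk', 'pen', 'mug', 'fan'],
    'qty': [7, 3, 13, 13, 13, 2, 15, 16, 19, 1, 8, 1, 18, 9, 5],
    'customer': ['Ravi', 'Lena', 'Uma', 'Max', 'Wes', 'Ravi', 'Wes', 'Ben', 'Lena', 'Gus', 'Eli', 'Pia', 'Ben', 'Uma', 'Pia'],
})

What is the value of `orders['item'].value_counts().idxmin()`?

chair

value_counts of item:
item
mug      4
fan      3
pen      3
lamp     2
desk     2
chair    1
Name: count, dtype: int64
Taking the label with the smallest value gives chair.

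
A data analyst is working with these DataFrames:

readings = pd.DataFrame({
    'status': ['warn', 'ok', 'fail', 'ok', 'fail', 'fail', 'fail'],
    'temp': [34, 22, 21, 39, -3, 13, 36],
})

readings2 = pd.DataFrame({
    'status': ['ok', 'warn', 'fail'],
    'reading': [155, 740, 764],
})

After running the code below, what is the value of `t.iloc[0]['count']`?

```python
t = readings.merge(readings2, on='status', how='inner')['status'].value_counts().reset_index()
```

4

merge on 'status' (how='inner') → 7 rows:
  status  temp  reading
0   warn    34      740
1     ok    22      155
2   fail    21      764
3     ok    39      155
4   fail    -3      764
5   fail    13      764
6   fail    36      764
value_counts of status:
status
fail    4
ok      2
warn    1
Name: count, dtype: int64
reset_index():
  status  count
0   fail      4
1     ok      2
2   warn      1
Reading off the value at position 0, column 'count', we get 4.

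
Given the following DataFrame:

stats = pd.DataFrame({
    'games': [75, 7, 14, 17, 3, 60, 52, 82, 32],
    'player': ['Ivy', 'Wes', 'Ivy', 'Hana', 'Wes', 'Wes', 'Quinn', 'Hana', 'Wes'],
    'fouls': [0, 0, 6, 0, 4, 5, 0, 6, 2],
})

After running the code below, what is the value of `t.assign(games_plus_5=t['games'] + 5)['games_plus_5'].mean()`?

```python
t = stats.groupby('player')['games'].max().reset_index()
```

72.25

group by player, max of games:
player
Hana     82
Ivy      75
Quinn    52
Wes      60
Name: games, dtype: int64
reset_index():
  player  games
0   Hana     82
1    Ivy     75
2  Quinn     52
3    Wes     60
add column games_plus_5 = t['games'] + 5:
  player  games  games_plus_5
0   Hana     82            87
1    Ivy     75            80
2  Quinn     52            57
3    Wes     60            65
Taking the mean of column 'games_plus_5' gives 72.25.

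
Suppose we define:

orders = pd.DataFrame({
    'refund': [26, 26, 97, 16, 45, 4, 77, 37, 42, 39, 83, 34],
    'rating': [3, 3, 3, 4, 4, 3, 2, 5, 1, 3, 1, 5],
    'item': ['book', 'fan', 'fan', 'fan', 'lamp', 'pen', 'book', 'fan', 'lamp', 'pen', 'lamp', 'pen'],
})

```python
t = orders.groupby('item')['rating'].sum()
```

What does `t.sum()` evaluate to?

37

group by item, sum of rating:
item
book     5
fan     15
lamp     6
pen     11
Name: rating, dtype: int64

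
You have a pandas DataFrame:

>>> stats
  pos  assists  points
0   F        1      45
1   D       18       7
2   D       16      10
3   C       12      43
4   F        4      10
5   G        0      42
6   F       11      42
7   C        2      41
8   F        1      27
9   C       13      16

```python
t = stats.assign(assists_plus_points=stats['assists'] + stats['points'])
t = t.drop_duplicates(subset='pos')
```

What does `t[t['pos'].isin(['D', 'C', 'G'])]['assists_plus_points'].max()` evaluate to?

add column assists_plus_points = stats['assists'] + stats['points']:
  pos  assists  points  assists_plus_points
0   F        1      45                   46
1   D       18       7                   25
2   D       16      10                   26
3   C       12      43                   55
4   F        4      10                   14
5   G        0      42                   42
6   F       11      42                   53
7   C        2      41                   43
8   F        1      27                   28
9   C       13      16                   29
drop duplicate pos (keep=first):
  pos  assists  points  assists_plus_points
0   F        1      45                   46
1   D       18       7                   25
3   C       12      43                   55
5   G        0      42                   42
filter rows where pos in ['D', 'C', 'G']:
  pos  assists  points  assists_plus_points
1   D       18       7                   25
3   C       12      43                   55
5   G        0      42                   42

55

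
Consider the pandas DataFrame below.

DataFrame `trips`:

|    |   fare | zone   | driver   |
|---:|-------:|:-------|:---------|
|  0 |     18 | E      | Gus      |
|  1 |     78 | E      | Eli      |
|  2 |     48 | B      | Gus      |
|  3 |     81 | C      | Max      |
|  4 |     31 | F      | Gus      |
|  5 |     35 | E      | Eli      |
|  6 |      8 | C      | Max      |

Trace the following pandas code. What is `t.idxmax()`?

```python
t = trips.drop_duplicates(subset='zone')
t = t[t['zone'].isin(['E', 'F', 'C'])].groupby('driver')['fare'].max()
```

drop duplicate zone (keep=first):
   fare zone driver
0    18    E    Gus
2    48    B    Gus
3    81    C    Max
4    31    F    Gus
filter rows where zone in ['E', 'F', 'C']:
   fare zone driver
0    18    E    Gus
3    81    C    Max
4    31    F    Gus
group by driver, max of fare:
driver
Gus    31
Max    81
Name: fare, dtype: int64
Hence Max.

Max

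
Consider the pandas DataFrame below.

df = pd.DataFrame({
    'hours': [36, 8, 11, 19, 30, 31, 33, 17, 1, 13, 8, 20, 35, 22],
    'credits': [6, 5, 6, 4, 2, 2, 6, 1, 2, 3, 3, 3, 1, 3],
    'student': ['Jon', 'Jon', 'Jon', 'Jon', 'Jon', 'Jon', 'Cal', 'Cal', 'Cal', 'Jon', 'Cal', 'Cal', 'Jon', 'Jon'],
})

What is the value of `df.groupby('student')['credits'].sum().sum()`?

47

group by student, sum of credits:
student
Cal    15
Jon    32
Name: credits, dtype: int64
Reading off the sum of the resulting series, we get 47.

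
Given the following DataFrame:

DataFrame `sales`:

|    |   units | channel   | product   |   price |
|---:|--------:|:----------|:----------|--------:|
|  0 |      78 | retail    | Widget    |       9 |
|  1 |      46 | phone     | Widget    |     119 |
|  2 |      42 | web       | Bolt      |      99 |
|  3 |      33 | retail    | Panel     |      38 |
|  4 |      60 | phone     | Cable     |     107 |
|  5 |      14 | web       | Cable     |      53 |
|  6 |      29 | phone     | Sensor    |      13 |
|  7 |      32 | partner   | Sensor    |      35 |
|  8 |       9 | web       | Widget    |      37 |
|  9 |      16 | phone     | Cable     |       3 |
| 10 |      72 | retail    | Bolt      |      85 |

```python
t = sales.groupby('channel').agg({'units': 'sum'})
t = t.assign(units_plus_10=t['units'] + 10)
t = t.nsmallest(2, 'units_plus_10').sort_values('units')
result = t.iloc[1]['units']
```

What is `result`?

group by channel, sum of units:
         units
channel       
partner     32
phone      151
retail     183
web         65
add column units_plus_10 = t['units'] + 10:
         units  units_plus_10
channel                      
partner     32             42
phone      151            161
retail     183            193
web         65             75
take 2 rows with smallest units_plus_10:
         units  units_plus_10
channel                      
partner     32             42
web         65             75
sort by units:
         units  units_plus_10
channel                      
partner     32             42
web         65             75

65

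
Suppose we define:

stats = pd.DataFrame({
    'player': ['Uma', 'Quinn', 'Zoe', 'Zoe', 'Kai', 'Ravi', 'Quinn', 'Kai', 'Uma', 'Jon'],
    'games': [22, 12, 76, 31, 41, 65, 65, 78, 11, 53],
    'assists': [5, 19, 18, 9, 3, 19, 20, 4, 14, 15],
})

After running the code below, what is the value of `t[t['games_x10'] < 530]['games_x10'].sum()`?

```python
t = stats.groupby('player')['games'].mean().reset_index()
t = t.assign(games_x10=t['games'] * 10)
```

550.0

group by player, mean of games:
player
Jon      53.0
Kai      59.5
Quinn    38.5
Ravi     65.0
Uma      16.5
Zoe      53.5
Name: games, dtype: float64
reset_index():
  player  games
0    Jon   53.0
1    Kai   59.5
2  Quinn   38.5
3   Ravi   65.0
4    Uma   16.5
5    Zoe   53.5
add column games_x10 = t['games'] * 10:
  player  games  games_x10
0    Jon   53.0      530.0
1    Kai   59.5      595.0
2  Quinn   38.5      385.0
3   Ravi   65.0      650.0
4    Uma   16.5      165.0
5    Zoe   53.5      535.0
filter rows where games_x10 < 530:
  player  games  games_x10
2  Quinn   38.5      385.0
4    Uma   16.5      165.0
Then the sum of column 'games_x10': 550.0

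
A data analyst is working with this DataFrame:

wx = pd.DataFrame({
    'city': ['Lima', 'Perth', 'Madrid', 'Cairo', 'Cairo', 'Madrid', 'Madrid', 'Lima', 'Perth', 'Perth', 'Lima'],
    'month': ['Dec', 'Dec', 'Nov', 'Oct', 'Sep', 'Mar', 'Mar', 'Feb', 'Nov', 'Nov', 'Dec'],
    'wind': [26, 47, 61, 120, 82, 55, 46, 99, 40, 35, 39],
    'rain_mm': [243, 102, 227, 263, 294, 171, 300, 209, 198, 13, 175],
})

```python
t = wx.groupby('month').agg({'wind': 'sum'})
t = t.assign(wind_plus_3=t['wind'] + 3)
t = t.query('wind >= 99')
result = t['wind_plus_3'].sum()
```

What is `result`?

group by month, sum of wind:
       wind
month      
Dec     112
Feb      99
Mar     101
Nov     136
Oct     120
Sep      82
add column wind_plus_3 = t['wind'] + 3:
       wind  wind_plus_3
month                   
Dec     112          115
Feb      99          102
Mar     101          104
Nov     136          139
Oct     120          123
Sep      82           85
filter rows where wind >= 99:
       wind  wind_plus_3
month                   
Dec     112          115
Feb      99          102
Mar     101          104
Nov     136          139
Oct     120          123

583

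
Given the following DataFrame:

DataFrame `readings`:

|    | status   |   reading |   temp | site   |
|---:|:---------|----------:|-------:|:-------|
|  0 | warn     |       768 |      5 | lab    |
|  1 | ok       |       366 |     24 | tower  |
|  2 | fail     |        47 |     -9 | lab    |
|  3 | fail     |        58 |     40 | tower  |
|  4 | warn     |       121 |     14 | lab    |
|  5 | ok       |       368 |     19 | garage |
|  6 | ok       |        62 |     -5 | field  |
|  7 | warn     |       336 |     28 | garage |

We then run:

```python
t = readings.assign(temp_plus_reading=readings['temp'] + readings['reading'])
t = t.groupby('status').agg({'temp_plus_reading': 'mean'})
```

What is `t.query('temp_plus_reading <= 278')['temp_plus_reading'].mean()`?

173.0

add column temp_plus_reading = readings['temp'] + readings['reading']:
  status  reading  temp    site  temp_plus_reading
0   warn      768     5     lab                773
1     ok      366    24   tower                390
2   fail       47    -9     lab                 38
3   fail       58    40   tower                 98
4   warn      121    14     lab                135
5     ok      368    19  garage                387
6     ok       62    -5   field                 57
7   warn      336    28  garage                364
group by status, mean of temp_plus_reading:
        temp_plus_reading
status                   
fail                 68.0
ok                  278.0
warn                424.0
filter rows where temp_plus_reading <= 278:
        temp_plus_reading
status                   
fail                 68.0
ok                  278.0
Finally, mean of column 'temp_plus_reading' = 173.0.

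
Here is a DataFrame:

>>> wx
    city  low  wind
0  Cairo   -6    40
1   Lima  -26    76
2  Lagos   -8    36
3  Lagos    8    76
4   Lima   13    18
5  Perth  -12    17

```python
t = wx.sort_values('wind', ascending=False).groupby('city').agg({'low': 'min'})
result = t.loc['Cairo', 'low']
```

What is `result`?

-6

sort by wind descending:
    city  low  wind
1   Lima  -26    76
3  Lagos    8    76
0  Cairo   -6    40
2  Lagos   -8    36
4   Lima   13    18
5  Perth  -12    17
group by city, min of low:
       low
city      
Cairo   -6
Lagos   -8
Lima   -26
Perth  -12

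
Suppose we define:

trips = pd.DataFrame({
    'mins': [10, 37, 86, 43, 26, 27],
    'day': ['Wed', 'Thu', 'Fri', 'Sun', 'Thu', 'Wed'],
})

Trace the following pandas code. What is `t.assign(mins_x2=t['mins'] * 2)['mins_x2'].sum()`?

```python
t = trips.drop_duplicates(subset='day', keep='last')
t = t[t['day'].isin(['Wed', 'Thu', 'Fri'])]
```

278

drop duplicate day (keep=last):
   mins  day
2    86  Fri
3    43  Sun
4    26  Thu
5    27  Wed
filter rows where day in ['Wed', 'Thu', 'Fri']:
   mins  day
2    86  Fri
4    26  Thu
5    27  Wed
add column mins_x2 = t['mins'] * 2:
   mins  day  mins_x2
2    86  Fri      172
4    26  Thu       52
5    27  Wed       54
Then the sum of column 'mins_x2': 278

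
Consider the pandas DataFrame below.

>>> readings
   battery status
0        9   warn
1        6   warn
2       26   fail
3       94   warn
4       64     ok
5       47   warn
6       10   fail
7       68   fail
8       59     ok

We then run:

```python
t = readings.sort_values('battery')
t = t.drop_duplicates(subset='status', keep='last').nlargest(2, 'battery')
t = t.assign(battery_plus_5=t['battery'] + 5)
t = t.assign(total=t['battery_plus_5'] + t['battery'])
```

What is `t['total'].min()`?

sort by battery:
   battery status
1        6   warn
0        9   warn
6       10   fail
2       26   fail
5       47   warn
8       59     ok
4       64     ok
7       68   fail
3       94   warn
drop duplicate status (keep=last):
   battery status
4       64     ok
7       68   fail
3       94   warn
take 2 rows with largest battery:
   battery status
3       94   warn
7       68   fail
add column battery_plus_5 = t['battery'] + 5:
   battery status  battery_plus_5
3       94   warn              99
7       68   fail              73
add column total = t['battery_plus_5'] + t['battery']:
   battery status  battery_plus_5  total
3       94   warn              99    193
7       68   fail              73    141
Then the min of column 'total': 141

141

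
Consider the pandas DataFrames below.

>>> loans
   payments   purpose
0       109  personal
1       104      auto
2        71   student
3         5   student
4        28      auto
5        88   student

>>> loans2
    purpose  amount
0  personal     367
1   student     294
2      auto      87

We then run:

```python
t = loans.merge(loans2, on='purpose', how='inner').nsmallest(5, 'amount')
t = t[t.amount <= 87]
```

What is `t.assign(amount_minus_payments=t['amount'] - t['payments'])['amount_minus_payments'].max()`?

merge on 'purpose' (how='inner') → 6 rows:
   payments   purpose  amount
0       109  personal     367
1       104      auto      87
2        71   student     294
3         5   student     294
4        28      auto      87
5        88   student     294
take 5 rows with smallest amount:
   payments  purpose  amount
1       104     auto      87
4        28     auto      87
2        71  student     294
3         5  student     294
5        88  student     294
filter rows where amount <= 87:
   payments purpose  amount
1       104    auto      87
4        28    auto      87
add column amount_minus_payments = t['amount'] - t['payments']:
   payments purpose  amount  amount_minus_payments
1       104    auto      87                    -17
4        28    auto      87                     59
max of column 'amount_minus_payments' → 59

59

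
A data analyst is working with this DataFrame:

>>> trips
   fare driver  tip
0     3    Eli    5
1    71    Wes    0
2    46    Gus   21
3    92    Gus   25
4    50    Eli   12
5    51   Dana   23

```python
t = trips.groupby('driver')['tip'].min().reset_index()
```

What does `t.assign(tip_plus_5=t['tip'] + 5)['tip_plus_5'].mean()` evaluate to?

group by driver, min of tip:
driver
Dana    23
Eli      5
Gus     21
Wes      0
Name: tip, dtype: int64
reset_index():
  driver  tip
0   Dana   23
1    Eli    5
2    Gus   21
3    Wes    0
add column tip_plus_5 = t['tip'] + 5:
  driver  tip  tip_plus_5
0   Dana   23          28
1    Eli    5          10
2    Gus   21          26
3    Wes    0           5
Finally, mean of column 'tip_plus_5' = 17.25.

17.25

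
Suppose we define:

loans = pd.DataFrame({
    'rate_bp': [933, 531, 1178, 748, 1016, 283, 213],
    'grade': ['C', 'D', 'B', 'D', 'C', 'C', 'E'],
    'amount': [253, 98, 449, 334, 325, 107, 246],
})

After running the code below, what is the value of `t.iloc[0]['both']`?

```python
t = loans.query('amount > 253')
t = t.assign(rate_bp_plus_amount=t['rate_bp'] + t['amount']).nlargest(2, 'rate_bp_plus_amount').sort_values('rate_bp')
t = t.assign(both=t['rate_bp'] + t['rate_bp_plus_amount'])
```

filter rows where amount > 253:
   rate_bp grade  amount
2     1178     B     449
3      748     D     334
4     1016     C     325
add column rate_bp_plus_amount = t['rate_bp'] + t['amount']:
   rate_bp grade  amount  rate_bp_plus_amount
2     1178     B     449                 1627
3      748     D     334                 1082
4     1016     C     325                 1341
take 2 rows with largest rate_bp_plus_amount:
   rate_bp grade  amount  rate_bp_plus_amount
2     1178     B     449                 1627
4     1016     C     325                 1341
sort by rate_bp:
   rate_bp grade  amount  rate_bp_plus_amount
4     1016     C     325                 1341
2     1178     B     449                 1627
add column both = t['rate_bp'] + t['rate_bp_plus_amount']:
   rate_bp grade  amount  rate_bp_plus_amount  both
4     1016     C     325                 1341  2357
2     1178     B     449                 1627  2805

2357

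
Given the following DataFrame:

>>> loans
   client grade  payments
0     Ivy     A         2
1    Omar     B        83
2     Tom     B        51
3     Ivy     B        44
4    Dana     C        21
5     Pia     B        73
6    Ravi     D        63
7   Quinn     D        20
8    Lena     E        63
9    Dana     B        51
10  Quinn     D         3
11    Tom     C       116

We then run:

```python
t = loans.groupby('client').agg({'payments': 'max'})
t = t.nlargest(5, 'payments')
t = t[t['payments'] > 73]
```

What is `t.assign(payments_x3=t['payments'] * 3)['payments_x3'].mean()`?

group by client, max of payments:
        payments
client          
Dana          51
Ivy           44
Lena          63
Omar          83
Pia           73
Quinn         20
Ravi          63
Tom          116
take 5 rows with largest payments:
        payments
client          
Tom          116
Omar          83
Pia           73
Lena          63
Ravi          63
filter rows where payments > 73:
        payments
client          
Tom          116
Omar          83
add column payments_x3 = t['payments'] * 3:
        payments  payments_x3
client                       
Tom          116          348
Omar          83          249

298.5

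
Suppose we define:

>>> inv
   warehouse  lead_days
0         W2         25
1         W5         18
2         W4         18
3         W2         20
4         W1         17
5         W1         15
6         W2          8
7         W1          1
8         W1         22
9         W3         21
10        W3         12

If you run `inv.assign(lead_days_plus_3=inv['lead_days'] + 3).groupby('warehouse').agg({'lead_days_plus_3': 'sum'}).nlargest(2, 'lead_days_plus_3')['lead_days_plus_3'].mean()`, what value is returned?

add column lead_days_plus_3 = inv['lead_days'] + 3:
   warehouse  lead_days  lead_days_plus_3
0         W2         25                28
1         W5         18                21
2         W4         18                21
3         W2         20                23
4         W1         17                20
5         W1         15                18
6         W2          8                11
7         W1          1                 4
8         W1         22                25
9         W3         21                24
10        W3         12                15
group by warehouse, sum of lead_days_plus_3:
           lead_days_plus_3
warehouse                  
W1                       67
W2                       62
W3                       39
W4                       21
W5                       21
take 2 rows with largest lead_days_plus_3:
           lead_days_plus_3
warehouse                  
W1                       67
W2                       62

64.5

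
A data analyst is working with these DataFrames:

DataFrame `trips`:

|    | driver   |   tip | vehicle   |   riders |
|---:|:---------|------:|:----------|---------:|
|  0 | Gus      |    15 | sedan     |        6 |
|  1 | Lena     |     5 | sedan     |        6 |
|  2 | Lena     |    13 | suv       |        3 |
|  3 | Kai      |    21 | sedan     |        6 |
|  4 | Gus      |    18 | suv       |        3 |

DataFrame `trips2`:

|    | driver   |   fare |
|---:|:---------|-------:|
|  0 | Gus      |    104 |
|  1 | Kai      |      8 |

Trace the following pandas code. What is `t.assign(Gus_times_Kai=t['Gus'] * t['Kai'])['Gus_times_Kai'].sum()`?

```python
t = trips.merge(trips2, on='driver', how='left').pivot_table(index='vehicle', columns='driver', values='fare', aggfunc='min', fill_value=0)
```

832.0

merge on 'driver' (how='left') → 5 rows:
  driver  tip vehicle  riders   fare
0    Gus   15   sedan       6  104.0
1   Lena    5   sedan       6    NaN
2   Lena   13     suv       3    NaN
3    Kai   21   sedan       6    8.0
4    Gus   18     suv       3  104.0
pivot: rows=vehicle, cols=driver, min(fare):
driver     Gus  Kai
vehicle            
sedan    104.0  8.0
suv      104.0  0.0
add column Gus_times_Kai = t['Gus'] * t['Kai']:
driver     Gus  Kai  Gus_times_Kai
vehicle                           
sedan    104.0  8.0          832.0
suv      104.0  0.0            0.0
So sum() = 832.0.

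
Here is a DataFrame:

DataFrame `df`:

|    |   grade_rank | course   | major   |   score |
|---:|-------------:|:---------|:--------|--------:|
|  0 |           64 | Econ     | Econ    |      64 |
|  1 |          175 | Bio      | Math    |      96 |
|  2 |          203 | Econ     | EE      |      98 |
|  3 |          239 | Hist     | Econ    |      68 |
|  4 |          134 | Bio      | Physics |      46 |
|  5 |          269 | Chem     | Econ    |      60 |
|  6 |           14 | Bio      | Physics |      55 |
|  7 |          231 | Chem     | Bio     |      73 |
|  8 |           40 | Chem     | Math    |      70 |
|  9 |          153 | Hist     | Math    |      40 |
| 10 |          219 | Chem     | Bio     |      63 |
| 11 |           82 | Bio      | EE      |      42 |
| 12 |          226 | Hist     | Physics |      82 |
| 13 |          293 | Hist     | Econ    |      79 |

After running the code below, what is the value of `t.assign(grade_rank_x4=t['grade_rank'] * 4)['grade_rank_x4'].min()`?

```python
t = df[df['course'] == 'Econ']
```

256

filter rows where course == 'Econ':
   grade_rank course major  score
0          64   Econ  Econ     64
2         203   Econ    EE     98
add column grade_rank_x4 = t['grade_rank'] * 4:
   grade_rank course major  score  grade_rank_x4
0          64   Econ  Econ     64            256
2         203   Econ    EE     98            812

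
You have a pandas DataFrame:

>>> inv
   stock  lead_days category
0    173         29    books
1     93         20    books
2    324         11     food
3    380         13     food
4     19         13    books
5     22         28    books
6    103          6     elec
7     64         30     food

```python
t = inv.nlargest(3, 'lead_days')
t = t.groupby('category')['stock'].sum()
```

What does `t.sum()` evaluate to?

259

take 3 rows with largest lead_days:
   stock  lead_days category
7     64         30     food
0    173         29    books
5     22         28    books
group by category, sum of stock:
category
books    195
food      64
Name: stock, dtype: int64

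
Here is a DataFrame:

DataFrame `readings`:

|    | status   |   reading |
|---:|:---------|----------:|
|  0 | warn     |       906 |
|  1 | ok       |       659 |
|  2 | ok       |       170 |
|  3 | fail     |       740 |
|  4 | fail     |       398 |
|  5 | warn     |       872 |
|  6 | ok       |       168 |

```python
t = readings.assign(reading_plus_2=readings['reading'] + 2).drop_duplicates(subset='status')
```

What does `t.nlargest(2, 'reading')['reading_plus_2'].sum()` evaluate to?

add column reading_plus_2 = readings['reading'] + 2:
  status  reading  reading_plus_2
0   warn      906             908
1     ok      659             661
2     ok      170             172
3   fail      740             742
4   fail      398             400
5   warn      872             874
6     ok      168             170
drop duplicate status (keep=first):
  status  reading  reading_plus_2
0   warn      906             908
1     ok      659             661
3   fail      740             742
take 2 rows with largest reading:
  status  reading  reading_plus_2
0   warn      906             908
3   fail      740             742
The sum of column 'reading_plus_2' is 1650.

1650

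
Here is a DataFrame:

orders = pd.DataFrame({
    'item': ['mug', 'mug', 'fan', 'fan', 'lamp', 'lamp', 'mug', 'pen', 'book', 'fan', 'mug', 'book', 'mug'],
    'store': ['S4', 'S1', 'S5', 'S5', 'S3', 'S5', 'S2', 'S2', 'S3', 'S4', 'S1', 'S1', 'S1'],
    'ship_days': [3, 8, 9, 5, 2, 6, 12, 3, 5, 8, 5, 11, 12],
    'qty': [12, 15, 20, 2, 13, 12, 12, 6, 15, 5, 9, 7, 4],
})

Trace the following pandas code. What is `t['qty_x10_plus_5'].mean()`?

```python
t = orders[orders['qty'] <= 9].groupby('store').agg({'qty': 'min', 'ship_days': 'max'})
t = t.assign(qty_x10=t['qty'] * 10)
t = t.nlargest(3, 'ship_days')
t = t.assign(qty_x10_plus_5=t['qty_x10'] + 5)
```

filter rows where qty <= 9:
    item store  ship_days  qty
3    fan    S5          5    2
7    pen    S2          3    6
9    fan    S4          8    5
10   mug    S1          5    9
11  book    S1         11    7
12   mug    S1         12    4
group by store: min(qty), max(ship_days):
       qty  ship_days
store                
S1       4         12
S2       6          3
S4       5          8
S5       2          5
add column qty_x10 = t['qty'] * 10:
       qty  ship_days  qty_x10
store                         
S1       4         12       40
S2       6          3       60
S4       5          8       50
S5       2          5       20
take 3 rows with largest ship_days:
       qty  ship_days  qty_x10
store                         
S1       4         12       40
S4       5          8       50
S5       2          5       20
add column qty_x10_plus_5 = t['qty_x10'] + 5:
       qty  ship_days  qty_x10  qty_x10_plus_5
store                                         
S1       4         12       40              45
S4       5          8       50              55
S5       2          5       20              25
Reading off the mean of column 'qty_x10_plus_5', we get 41.6666666667.

41.6666666667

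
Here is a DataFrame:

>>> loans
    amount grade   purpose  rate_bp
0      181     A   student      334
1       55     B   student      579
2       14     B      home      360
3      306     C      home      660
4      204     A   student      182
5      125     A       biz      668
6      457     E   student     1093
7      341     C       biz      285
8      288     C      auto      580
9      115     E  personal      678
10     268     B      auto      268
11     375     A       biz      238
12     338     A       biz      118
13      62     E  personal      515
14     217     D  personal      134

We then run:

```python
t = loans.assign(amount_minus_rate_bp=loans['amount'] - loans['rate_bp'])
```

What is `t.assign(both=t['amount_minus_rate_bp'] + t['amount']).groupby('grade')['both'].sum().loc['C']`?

345

add column amount_minus_rate_bp = loans['amount'] - loans['rate_bp']:
    amount grade   purpose  rate_bp  amount_minus_rate_bp
0      181     A   student      334                  -153
1       55     B   student      579                  -524
2       14     B      home      360                  -346
3      306     C      home      660                  -354
4      204     A   student      182                    22
5      125     A       biz      668                  -543
6      457     E   student     1093                  -636
7      341     C       biz      285                    56
8      288     C      auto      580                  -292
9      115     E  personal      678                  -563
10     268     B      auto      268                     0
11     375     A       biz      238                   137
12     338     A       biz      118                   220
13      62     E  personal      515                  -453
14     217     D  personal      134                    83
add column both = t['amount_minus_rate_bp'] + t['amount']:
    amount grade   purpose  rate_bp  amount_minus_rate_bp  both
0      181     A   student      334                  -153    28
1       55     B   student      579                  -524  -469
2       14     B      home      360                  -346  -332
3      306     C      home      660                  -354   -48
4      204     A   student      182                    22   226
5      125     A       biz      668                  -543  -418
6      457     E   student     1093                  -636  -179
7      341     C       biz      285                    56   397
8      288     C      auto      580                  -292    -4
9      115     E  personal      678                  -563  -448
10     268     B      auto      268                     0   268
11     375     A       biz      238                   137   512
12     338     A       biz      118                   220   558
13      62     E  personal      515                  -453  -391
14     217     D  personal      134                    83   300
group by grade, sum of both:
grade
A     906
B    -533
C     345
D     300
E   -1018
Name: both, dtype: int64
Finally, value at index 'C' = 345.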